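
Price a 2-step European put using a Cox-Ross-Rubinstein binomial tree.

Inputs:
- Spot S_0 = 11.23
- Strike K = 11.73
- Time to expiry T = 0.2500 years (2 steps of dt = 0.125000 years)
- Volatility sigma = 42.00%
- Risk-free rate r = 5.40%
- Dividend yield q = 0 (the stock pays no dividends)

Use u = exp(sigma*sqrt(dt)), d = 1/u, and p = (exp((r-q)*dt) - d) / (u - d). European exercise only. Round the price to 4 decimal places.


Answer: Price = V(0,0) = 1.1300

Derivation:
dt = T/N = 0.125000
u = exp(sigma*sqrt(dt)) = 1.160084; d = 1/u = 0.862007
p = (exp((r-q)*dt) - d) / (u - d) = 0.485667
Discount per step: exp(-r*dt) = 0.993273
Stock lattice S(k, i) with i counting down-moves:
  k=0: S(0,0) = 11.2300
  k=1: S(1,0) = 13.0277; S(1,1) = 9.6803
  k=2: S(2,0) = 15.1133; S(2,1) = 11.2300; S(2,2) = 8.3445
Terminal payoffs V(N, i) = max(K - S_T, 0):
  V(2,0) = 0.000000; V(2,1) = 0.500000; V(2,2) = 3.385489
Backward induction: V(k, i) = exp(-r*dt) * [p * V(k+1, i) + (1-p) * V(k+1, i+1)].
  V(1,0) = exp(-r*dt) * [p*0.000000 + (1-p)*0.500000] = 0.255437
  V(1,1) = exp(-r*dt) * [p*0.500000 + (1-p)*3.385489] = 1.970756
  V(0,0) = exp(-r*dt) * [p*0.255437 + (1-p)*1.970756] = 1.130029


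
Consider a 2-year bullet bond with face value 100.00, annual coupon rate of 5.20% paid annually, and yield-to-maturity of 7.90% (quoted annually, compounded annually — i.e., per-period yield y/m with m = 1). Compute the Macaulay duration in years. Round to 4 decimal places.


Coupon per period c = face * coupon_rate / m = 5.200000
Periods per year m = 1; per-period yield y/m = 0.079000
Number of cashflows N = 2
Cashflows (t years, CF_t, discount factor 1/(1+y/m)^(m*t), PV):
  t = 1.0000: CF_t = 5.200000, DF = 0.926784, PV = 4.819277
  t = 2.0000: CF_t = 105.200000, DF = 0.858929, PV = 90.359298
Price P = sum_t PV_t = 95.178576
Macaulay numerator sum_t t * PV_t:
  t * PV_t at t = 1.0000: 4.819277
  t * PV_t at t = 2.0000: 180.718597
Macaulay duration D = (sum_t t * PV_t) / P = 185.537874 / 95.178576 = 1.949366

Answer: Macaulay duration = 1.9494 years


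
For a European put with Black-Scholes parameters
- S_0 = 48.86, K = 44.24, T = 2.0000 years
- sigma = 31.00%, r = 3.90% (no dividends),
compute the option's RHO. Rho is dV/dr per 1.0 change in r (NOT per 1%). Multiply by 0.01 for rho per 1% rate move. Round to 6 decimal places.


d1 = 0.6236903263; d2 = 0.1852841219
phi(d1) = 0.3284294117; exp(-qT) = 1.0000000000; exp(-rT) = 0.9249644265
N(-d2) = 0.4265030956
Rho = -K*T*exp(-rT)*N(-d2) = -44.2400 * 2.0000 * 0.9249644265 * 0.4265030956 = -34.905377

Answer: Rho = -34.905377


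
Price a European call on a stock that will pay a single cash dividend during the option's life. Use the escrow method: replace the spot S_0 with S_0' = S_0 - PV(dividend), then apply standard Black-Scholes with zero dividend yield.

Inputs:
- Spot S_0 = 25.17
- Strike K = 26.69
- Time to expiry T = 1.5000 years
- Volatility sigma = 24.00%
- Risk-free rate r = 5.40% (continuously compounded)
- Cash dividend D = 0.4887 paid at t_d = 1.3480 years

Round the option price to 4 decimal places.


Answer: Price = 2.9333

Derivation:
PV(D) = D * exp(-r * t_d) = 0.4887 * 0.92979421 = 0.45439043
S_0' = S_0 - PV(D) = 25.1700 - 0.45439043 = 24.71560957
d1 = (ln(S_0'/K) + (r + sigma^2/2)*T) / (sigma*sqrt(T)) = 0.16107452
d2 = d1 - sigma*sqrt(T) = -0.13286425
exp(-rT) = 0.92219369
N(d1) = 0.56398265; N(d2) = 0.44715037
C = S_0' * N(d1) - K * exp(-rT) * N(d2) = 24.71560957 * 0.56398265 - 26.6900 * 0.92219369 * 0.44715037 = 2.9333


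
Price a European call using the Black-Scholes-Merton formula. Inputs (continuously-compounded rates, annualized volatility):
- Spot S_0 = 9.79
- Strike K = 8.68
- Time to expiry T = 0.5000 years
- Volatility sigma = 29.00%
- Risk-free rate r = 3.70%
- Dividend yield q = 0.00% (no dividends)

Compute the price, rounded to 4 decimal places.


Answer: Price = 1.5464

Derivation:
d1 = (ln(S/K) + (r - q + 0.5*sigma^2) * T) / (sigma * sqrt(T)) = 0.77959707
d2 = d1 - sigma * sqrt(T) = 0.57453610
exp(-rT) = 0.98167007; exp(-qT) = 1.00000000
C = S_0 * exp(-qT) * N(d1) - K * exp(-rT) * N(d2)
N(d1) = 0.78218596; N(d2) = 0.71719746
C = 9.7900 * 1.00000000 * 0.78218596 - 8.6800 * 0.98167007 * 0.71719746 = 1.5464


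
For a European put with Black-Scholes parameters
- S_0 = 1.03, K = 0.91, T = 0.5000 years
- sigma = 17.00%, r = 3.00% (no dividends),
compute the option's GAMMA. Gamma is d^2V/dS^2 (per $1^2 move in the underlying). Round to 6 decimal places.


Answer: Gamma = 1.539566

Derivation:
d1 = 1.2153458672; d2 = 1.0951377144
phi(d1) = 0.1906203888; exp(-qT) = 1.0000000000; exp(-rT) = 0.9851119396
Gamma = exp(-qT) * phi(d1) / (S * sigma * sqrt(T)) = 1.0000000000 * 0.1906203888 / (1.0300 * 0.1700 * 0.7071067812) = 1.539566


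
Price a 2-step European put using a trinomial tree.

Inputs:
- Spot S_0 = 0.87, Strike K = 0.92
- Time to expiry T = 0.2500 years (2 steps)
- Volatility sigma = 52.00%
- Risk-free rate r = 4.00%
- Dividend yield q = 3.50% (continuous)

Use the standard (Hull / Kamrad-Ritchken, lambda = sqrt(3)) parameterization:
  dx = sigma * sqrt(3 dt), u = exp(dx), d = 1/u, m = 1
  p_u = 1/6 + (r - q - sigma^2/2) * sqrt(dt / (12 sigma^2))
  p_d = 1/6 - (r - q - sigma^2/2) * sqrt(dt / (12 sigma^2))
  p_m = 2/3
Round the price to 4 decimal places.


Answer: Price = V(0,0) = 0.1144

Derivation:
dt = T/N = 0.125000; dx = sigma*sqrt(3*dt) = 0.318434
u = exp(dx) = 1.374972; d = 1/u = 0.727287
p_u = 0.141112, p_m = 0.666667, p_d = 0.192221
Discount per step: exp(-r*dt) = 0.995012
Stock lattice S(k, j) with j the centered position index:
  k=0: S(0,+0) = 0.8700
  k=1: S(1,-1) = 0.6327; S(1,+0) = 0.8700; S(1,+1) = 1.1962
  k=2: S(2,-2) = 0.4602; S(2,-1) = 0.6327; S(2,+0) = 0.8700; S(2,+1) = 1.1962; S(2,+2) = 1.6448
Terminal payoffs V(N, j) = max(K - S_T, 0):
  V(2,-2) = 0.459816; V(2,-1) = 0.287260; V(2,+0) = 0.050000; V(2,+1) = 0.000000; V(2,+2) = 0.000000
Backward induction: V(k, j) = exp(-r*dt) * [p_u * V(k+1, j+1) + p_m * V(k+1, j) + p_d * V(k+1, j-1)]
  V(1,-1) = exp(-r*dt) * [p_u*0.050000 + p_m*0.287260 + p_d*0.459816] = 0.285518
  V(1,+0) = exp(-r*dt) * [p_u*0.000000 + p_m*0.050000 + p_d*0.287260] = 0.088109
  V(1,+1) = exp(-r*dt) * [p_u*0.000000 + p_m*0.000000 + p_d*0.050000] = 0.009563
  V(0,+0) = exp(-r*dt) * [p_u*0.009563 + p_m*0.088109 + p_d*0.285518] = 0.114398


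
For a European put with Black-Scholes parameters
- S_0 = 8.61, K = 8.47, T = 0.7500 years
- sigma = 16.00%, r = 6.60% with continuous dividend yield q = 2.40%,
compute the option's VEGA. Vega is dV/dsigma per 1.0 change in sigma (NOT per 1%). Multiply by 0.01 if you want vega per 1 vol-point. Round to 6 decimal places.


d1 = 0.4149258319; d2 = 0.2763617673
phi(d1) = 0.3660372202; exp(-qT) = 0.9821610324; exp(-rT) = 0.9517051581
Vega = S * exp(-qT) * phi(d1) * sqrt(T) = 8.6100 * 0.9821610324 * 0.3660372202 * 0.8660254038 = 2.680660

Answer: Vega = 2.680660


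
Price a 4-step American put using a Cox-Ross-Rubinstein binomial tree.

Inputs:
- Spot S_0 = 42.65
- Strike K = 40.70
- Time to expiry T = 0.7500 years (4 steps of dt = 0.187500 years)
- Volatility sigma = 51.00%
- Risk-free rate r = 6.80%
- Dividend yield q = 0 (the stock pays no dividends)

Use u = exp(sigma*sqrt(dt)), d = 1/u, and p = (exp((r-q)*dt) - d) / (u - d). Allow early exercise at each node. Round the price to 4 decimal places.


dt = T/N = 0.187500
u = exp(sigma*sqrt(dt)) = 1.247119; d = 1/u = 0.801848
p = (exp((r-q)*dt) - d) / (u - d) = 0.473832
Discount per step: exp(-r*dt) = 0.987331
Stock lattice S(k, i) with i counting down-moves:
  k=0: S(0,0) = 42.6500
  k=1: S(1,0) = 53.1896; S(1,1) = 34.1988
  k=2: S(2,0) = 66.3338; S(2,1) = 42.6500; S(2,2) = 27.4222
  k=3: S(3,0) = 82.7262; S(3,1) = 53.1896; S(3,2) = 34.1988; S(3,3) = 21.9885
  k=4: S(4,0) = 103.1695; S(4,1) = 66.3338; S(4,2) = 42.6500; S(4,3) = 27.4222; S(4,4) = 17.6314
Terminal payoffs V(N, i) = max(K - S_T, 0):
  V(4,0) = 0.000000; V(4,1) = 0.000000; V(4,2) = 0.000000; V(4,3) = 13.277761; V(4,4) = 23.068601
Backward induction: V(k, i) = exp(-r*dt) * [p * V(k+1, i) + (1-p) * V(k+1, i+1)]; then take max(V_cont, immediate exercise) for American.
  V(3,0) = exp(-r*dt) * [p*0.000000 + (1-p)*0.000000] = 0.000000; exercise = 0.000000; V(3,0) = max -> 0.000000
  V(3,1) = exp(-r*dt) * [p*0.000000 + (1-p)*0.000000] = 0.000000; exercise = 0.000000; V(3,1) = max -> 0.000000
  V(3,2) = exp(-r*dt) * [p*0.000000 + (1-p)*13.277761] = 6.897827; exercise = 6.501192; V(3,2) = max -> 6.897827
  V(3,3) = exp(-r*dt) * [p*13.277761 + (1-p)*23.068601] = 18.195908; exercise = 18.711538; V(3,3) = max -> 18.711538
  V(2,0) = exp(-r*dt) * [p*0.000000 + (1-p)*0.000000] = 0.000000; exercise = 0.000000; V(2,0) = max -> 0.000000
  V(2,1) = exp(-r*dt) * [p*0.000000 + (1-p)*6.897827] = 3.583437; exercise = 0.000000; V(2,1) = max -> 3.583437
  V(2,2) = exp(-r*dt) * [p*6.897827 + (1-p)*18.711538] = 12.947688; exercise = 13.277761; V(2,2) = max -> 13.277761
  V(1,0) = exp(-r*dt) * [p*0.000000 + (1-p)*3.583437] = 1.861603; exercise = 0.000000; V(1,0) = max -> 1.861603
  V(1,1) = exp(-r*dt) * [p*3.583437 + (1-p)*13.277761] = 8.574261; exercise = 6.501192; V(1,1) = max -> 8.574261
  V(0,0) = exp(-r*dt) * [p*1.861603 + (1-p)*8.574261] = 5.325259; exercise = 0.000000; V(0,0) = max -> 5.325259

Answer: Price = V(0,0) = 5.3253


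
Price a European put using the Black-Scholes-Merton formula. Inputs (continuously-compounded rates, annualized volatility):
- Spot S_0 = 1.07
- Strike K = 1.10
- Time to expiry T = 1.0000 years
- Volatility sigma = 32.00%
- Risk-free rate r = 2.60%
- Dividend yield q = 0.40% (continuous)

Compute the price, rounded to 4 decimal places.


Answer: Price = 0.1389

Derivation:
d1 = (ln(S/K) + (r - q + 0.5*sigma^2) * T) / (sigma * sqrt(T)) = 0.14233896
d2 = d1 - sigma * sqrt(T) = -0.17766104
exp(-rT) = 0.97433509; exp(-qT) = 0.99600799
P = K * exp(-rT) * N(-d2) - S_0 * exp(-qT) * N(-d1)
N(-d1) = 0.44340614; N(-d2) = 0.57050541
P = 1.1000 * 0.97433509 * 0.57050541 - 1.0700 * 0.99600799 * 0.44340614 = 0.1389


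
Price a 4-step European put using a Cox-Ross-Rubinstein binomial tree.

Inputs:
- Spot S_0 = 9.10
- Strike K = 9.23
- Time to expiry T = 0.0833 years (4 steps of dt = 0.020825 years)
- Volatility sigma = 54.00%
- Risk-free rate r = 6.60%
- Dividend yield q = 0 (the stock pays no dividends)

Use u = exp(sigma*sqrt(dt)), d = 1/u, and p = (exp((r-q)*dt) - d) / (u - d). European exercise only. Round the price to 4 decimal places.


dt = T/N = 0.020825
u = exp(sigma*sqrt(dt)) = 1.081043; d = 1/u = 0.925032
p = (exp((r-q)*dt) - d) / (u - d) = 0.489344
Discount per step: exp(-r*dt) = 0.998626
Stock lattice S(k, i) with i counting down-moves:
  k=0: S(0,0) = 9.1000
  k=1: S(1,0) = 9.8375; S(1,1) = 8.4178
  k=2: S(2,0) = 10.6348; S(2,1) = 9.1000; S(2,2) = 7.7867
  k=3: S(3,0) = 11.4966; S(3,1) = 9.8375; S(3,2) = 8.4178; S(3,3) = 7.2030
  k=4: S(4,0) = 12.4284; S(4,1) = 10.6348; S(4,2) = 9.1000; S(4,3) = 7.7867; S(4,4) = 6.6630
Terminal payoffs V(N, i) = max(K - S_T, 0):
  V(4,0) = 0.000000; V(4,1) = 0.000000; V(4,2) = 0.130000; V(4,3) = 1.443270; V(4,4) = 2.567015
Backward induction: V(k, i) = exp(-r*dt) * [p * V(k+1, i) + (1-p) * V(k+1, i+1)].
  V(3,0) = exp(-r*dt) * [p*0.000000 + (1-p)*0.000000] = 0.000000
  V(3,1) = exp(-r*dt) * [p*0.000000 + (1-p)*0.130000] = 0.066294
  V(3,2) = exp(-r*dt) * [p*0.130000 + (1-p)*1.443270] = 0.799529
  V(3,3) = exp(-r*dt) * [p*1.443270 + (1-p)*2.567015] = 2.014346
  V(2,0) = exp(-r*dt) * [p*0.000000 + (1-p)*0.066294] = 0.033807
  V(2,1) = exp(-r*dt) * [p*0.066294 + (1-p)*0.799529] = 0.440120
  V(2,2) = exp(-r*dt) * [p*0.799529 + (1-p)*2.014346] = 1.417932
  V(1,0) = exp(-r*dt) * [p*0.033807 + (1-p)*0.440120] = 0.240961
  V(1,1) = exp(-r*dt) * [p*0.440120 + (1-p)*1.417932] = 0.938155
  V(0,0) = exp(-r*dt) * [p*0.240961 + (1-p)*0.938155] = 0.596167

Answer: Price = V(0,0) = 0.5962


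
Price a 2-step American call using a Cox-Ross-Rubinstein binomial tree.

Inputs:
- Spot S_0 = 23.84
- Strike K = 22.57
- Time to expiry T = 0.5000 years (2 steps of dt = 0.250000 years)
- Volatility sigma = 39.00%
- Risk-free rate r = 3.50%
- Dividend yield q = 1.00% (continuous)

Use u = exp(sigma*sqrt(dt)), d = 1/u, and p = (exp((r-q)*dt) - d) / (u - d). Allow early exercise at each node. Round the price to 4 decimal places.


Answer: Price = V(0,0) = 3.3348

Derivation:
dt = T/N = 0.250000
u = exp(sigma*sqrt(dt)) = 1.215311; d = 1/u = 0.822835
p = (exp((r-q)*dt) - d) / (u - d) = 0.467378
Discount per step: exp(-r*dt) = 0.991288
Stock lattice S(k, i) with i counting down-moves:
  k=0: S(0,0) = 23.8400
  k=1: S(1,0) = 28.9730; S(1,1) = 19.6164
  k=2: S(2,0) = 35.2112; S(2,1) = 23.8400; S(2,2) = 16.1410
Terminal payoffs V(N, i) = max(S_T - K, 0):
  V(2,0) = 12.641222; V(2,1) = 1.270000; V(2,2) = 0.000000
Backward induction: V(k, i) = exp(-r*dt) * [p * V(k+1, i) + (1-p) * V(k+1, i+1)]; then take max(V_cont, immediate exercise) for American.
  V(1,0) = exp(-r*dt) * [p*12.641222 + (1-p)*1.270000] = 6.527298; exercise = 6.403014; V(1,0) = max -> 6.527298
  V(1,1) = exp(-r*dt) * [p*1.270000 + (1-p)*0.000000] = 0.588399; exercise = 0.000000; V(1,1) = max -> 0.588399
  V(0,0) = exp(-r*dt) * [p*6.527298 + (1-p)*0.588399] = 3.334804; exercise = 1.270000; V(0,0) = max -> 3.334804


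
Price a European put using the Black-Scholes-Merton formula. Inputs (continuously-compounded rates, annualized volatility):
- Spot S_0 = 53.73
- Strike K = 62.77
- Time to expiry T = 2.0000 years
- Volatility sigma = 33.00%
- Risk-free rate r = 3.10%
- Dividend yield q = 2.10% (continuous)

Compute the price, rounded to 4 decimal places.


Answer: Price = 14.3520

Derivation:
d1 = (ln(S/K) + (r - q + 0.5*sigma^2) * T) / (sigma * sqrt(T)) = -0.05700941
d2 = d1 - sigma * sqrt(T) = -0.52369988
exp(-rT) = 0.93988289; exp(-qT) = 0.95886978
P = K * exp(-rT) * N(-d2) - S_0 * exp(-qT) * N(-d1)
N(-d1) = 0.52273115; N(-d2) = 0.69975635
P = 62.7700 * 0.93988289 * 0.69975635 - 53.7300 * 0.95886978 * 0.52273115 = 14.3520


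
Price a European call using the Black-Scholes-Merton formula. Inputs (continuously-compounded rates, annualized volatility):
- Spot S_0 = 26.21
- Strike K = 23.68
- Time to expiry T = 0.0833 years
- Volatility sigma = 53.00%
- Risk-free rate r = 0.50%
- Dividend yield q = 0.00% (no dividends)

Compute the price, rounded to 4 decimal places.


d1 = (ln(S/K) + (r - q + 0.5*sigma^2) * T) / (sigma * sqrt(T)) = 0.74281400
d2 = d1 - sigma * sqrt(T) = 0.58984679
exp(-rT) = 0.99958359; exp(-qT) = 1.00000000
C = S_0 * exp(-qT) * N(d1) - K * exp(-rT) * N(d2)
N(d1) = 0.77120285; N(d2) = 0.72235331
C = 26.2100 * 1.00000000 * 0.77120285 - 23.6800 * 0.99958359 * 0.72235331 = 3.1150

Answer: Price = 3.1150


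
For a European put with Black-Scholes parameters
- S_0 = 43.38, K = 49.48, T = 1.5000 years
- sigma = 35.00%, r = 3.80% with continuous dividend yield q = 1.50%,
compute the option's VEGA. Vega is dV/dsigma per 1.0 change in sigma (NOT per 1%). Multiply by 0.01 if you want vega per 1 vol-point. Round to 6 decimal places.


d1 = -0.0121192404; d2 = -0.4407799454
phi(d1) = 0.3989129840; exp(-qT) = 0.9777512372; exp(-rT) = 0.9445940694
Vega = S * exp(-qT) * phi(d1) * sqrt(T) = 43.3800 * 0.9777512372 * 0.3989129840 * 1.2247448714 = 20.722480

Answer: Vega = 20.722480


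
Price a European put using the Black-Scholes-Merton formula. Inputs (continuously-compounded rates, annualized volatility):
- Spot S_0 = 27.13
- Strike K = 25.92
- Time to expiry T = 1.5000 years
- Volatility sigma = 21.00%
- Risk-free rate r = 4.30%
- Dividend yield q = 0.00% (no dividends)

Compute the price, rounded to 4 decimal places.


d1 = (ln(S/K) + (r - q + 0.5*sigma^2) * T) / (sigma * sqrt(T)) = 0.55677390
d2 = d1 - sigma * sqrt(T) = 0.29957748
exp(-rT) = 0.93753611; exp(-qT) = 1.00000000
P = K * exp(-rT) * N(-d2) - S_0 * exp(-qT) * N(-d1)
N(-d1) = 0.28884096; N(-d2) = 0.38224973
P = 25.9200 * 0.93753611 * 0.38224973 - 27.1300 * 1.00000000 * 0.28884096 = 1.4528

Answer: Price = 1.4528


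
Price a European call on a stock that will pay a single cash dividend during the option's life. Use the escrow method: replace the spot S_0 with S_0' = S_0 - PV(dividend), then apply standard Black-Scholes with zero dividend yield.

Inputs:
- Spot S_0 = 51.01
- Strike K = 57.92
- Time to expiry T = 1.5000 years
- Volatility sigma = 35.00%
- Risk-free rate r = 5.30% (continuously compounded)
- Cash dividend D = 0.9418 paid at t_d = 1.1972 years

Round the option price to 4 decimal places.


Answer: Price = 7.2083

Derivation:
PV(D) = D * exp(-r * t_d) = 0.9418 * 0.93851954 = 0.88389771
S_0' = S_0 - PV(D) = 51.0100 - 0.88389771 = 50.12610229
d1 = (ln(S_0'/K) + (r + sigma^2/2)*T) / (sigma*sqrt(T)) = 0.06264658
d2 = d1 - sigma*sqrt(T) = -0.36601412
exp(-rT) = 0.92357802
N(d1) = 0.52497603; N(d2) = 0.35717727
C = S_0' * N(d1) - K * exp(-rT) * N(d2) = 50.12610229 * 0.52497603 - 57.9200 * 0.92357802 * 0.35717727 = 7.2083


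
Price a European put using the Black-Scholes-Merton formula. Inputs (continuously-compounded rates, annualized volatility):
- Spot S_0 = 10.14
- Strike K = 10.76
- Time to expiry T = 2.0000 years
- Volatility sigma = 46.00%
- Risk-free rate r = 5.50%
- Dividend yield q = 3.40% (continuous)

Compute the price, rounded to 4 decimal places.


Answer: Price = 2.5208

Derivation:
d1 = (ln(S/K) + (r - q + 0.5*sigma^2) * T) / (sigma * sqrt(T)) = 0.29860265
d2 = d1 - sigma * sqrt(T) = -0.35193559
exp(-rT) = 0.89583414; exp(-qT) = 0.93426047
P = K * exp(-rT) * N(-d2) - S_0 * exp(-qT) * N(-d1)
N(-d1) = 0.38262162; N(-d2) = 0.63755671
P = 10.7600 * 0.89583414 * 0.63755671 - 10.1400 * 0.93426047 * 0.38262162 = 2.5208


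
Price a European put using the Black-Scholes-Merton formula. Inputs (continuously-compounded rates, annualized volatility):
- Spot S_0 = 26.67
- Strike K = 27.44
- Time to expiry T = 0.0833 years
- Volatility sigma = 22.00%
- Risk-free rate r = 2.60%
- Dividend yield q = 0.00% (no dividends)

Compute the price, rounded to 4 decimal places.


d1 = (ln(S/K) + (r - q + 0.5*sigma^2) * T) / (sigma * sqrt(T)) = -0.38240001
d2 = d1 - sigma * sqrt(T) = -0.44589584
exp(-rT) = 0.99783654; exp(-qT) = 1.00000000
P = K * exp(-rT) * N(-d2) - S_0 * exp(-qT) * N(-d1)
N(-d1) = 0.64891766; N(-d2) = 0.67216375
P = 27.4400 * 0.99783654 * 0.67216375 - 26.6700 * 1.00000000 * 0.64891766 = 1.0976

Answer: Price = 1.0976


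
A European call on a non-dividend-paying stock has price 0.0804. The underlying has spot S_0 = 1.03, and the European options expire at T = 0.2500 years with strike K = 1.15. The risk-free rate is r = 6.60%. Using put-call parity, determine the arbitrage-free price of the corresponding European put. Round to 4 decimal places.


Put-call parity: C - P = S_0 * exp(-qT) - K * exp(-rT).
S_0 * exp(-qT) = 1.0300 * 1.00000000 = 1.03000000
K * exp(-rT) = 1.1500 * 0.98363538 = 1.13118069
P = C - S*exp(-qT) + K*exp(-rT)
P = 0.0804 - 1.03000000 + 1.13118069 = 0.1816

Answer: Put price = 0.1816


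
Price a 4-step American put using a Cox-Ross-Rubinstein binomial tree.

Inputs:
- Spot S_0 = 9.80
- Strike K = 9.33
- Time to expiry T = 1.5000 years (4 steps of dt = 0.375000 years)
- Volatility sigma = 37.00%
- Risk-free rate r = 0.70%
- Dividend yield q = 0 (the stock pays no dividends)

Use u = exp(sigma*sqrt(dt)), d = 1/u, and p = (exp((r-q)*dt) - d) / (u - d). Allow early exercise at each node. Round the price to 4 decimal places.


Answer: Price = V(0,0) = 1.4136

Derivation:
dt = T/N = 0.375000
u = exp(sigma*sqrt(dt)) = 1.254300; d = 1/u = 0.797257
p = (exp((r-q)*dt) - d) / (u - d) = 0.449348
Discount per step: exp(-r*dt) = 0.997378
Stock lattice S(k, i) with i counting down-moves:
  k=0: S(0,0) = 9.8000
  k=1: S(1,0) = 12.2921; S(1,1) = 7.8131
  k=2: S(2,0) = 15.4180; S(2,1) = 9.8000; S(2,2) = 6.2291
  k=3: S(3,0) = 19.3388; S(3,1) = 12.2921; S(3,2) = 7.8131; S(3,3) = 4.9662
  k=4: S(4,0) = 24.2567; S(4,1) = 15.4180; S(4,2) = 9.8000; S(4,3) = 6.2291; S(4,4) = 3.9593
Terminal payoffs V(N, i) = max(K - S_T, 0):
  V(4,0) = 0.000000; V(4,1) = 0.000000; V(4,2) = 0.000000; V(4,3) = 3.100932; V(4,4) = 5.370684
Backward induction: V(k, i) = exp(-r*dt) * [p * V(k+1, i) + (1-p) * V(k+1, i+1)]; then take max(V_cont, immediate exercise) for American.
  V(3,0) = exp(-r*dt) * [p*0.000000 + (1-p)*0.000000] = 0.000000; exercise = 0.000000; V(3,0) = max -> 0.000000
  V(3,1) = exp(-r*dt) * [p*0.000000 + (1-p)*0.000000] = 0.000000; exercise = 0.000000; V(3,1) = max -> 0.000000
  V(3,2) = exp(-r*dt) * [p*0.000000 + (1-p)*3.100932] = 1.703059; exercise = 1.516878; V(3,2) = max -> 1.703059
  V(3,3) = exp(-r*dt) * [p*3.100932 + (1-p)*5.370684] = 4.339371; exercise = 4.363830; V(3,3) = max -> 4.363830
  V(2,0) = exp(-r*dt) * [p*0.000000 + (1-p)*0.000000] = 0.000000; exercise = 0.000000; V(2,0) = max -> 0.000000
  V(2,1) = exp(-r*dt) * [p*0.000000 + (1-p)*1.703059] = 0.935335; exercise = 0.000000; V(2,1) = max -> 0.935335
  V(2,2) = exp(-r*dt) * [p*1.703059 + (1-p)*4.363830] = 3.159913; exercise = 3.100932; V(2,2) = max -> 3.159913
  V(1,0) = exp(-r*dt) * [p*0.000000 + (1-p)*0.935335] = 0.513694; exercise = 0.000000; V(1,0) = max -> 0.513694
  V(1,1) = exp(-r*dt) * [p*0.935335 + (1-p)*3.159913] = 2.154641; exercise = 1.516878; V(1,1) = max -> 2.154641
  V(0,0) = exp(-r*dt) * [p*0.513694 + (1-p)*2.154641] = 1.413570; exercise = 0.000000; V(0,0) = max -> 1.413570


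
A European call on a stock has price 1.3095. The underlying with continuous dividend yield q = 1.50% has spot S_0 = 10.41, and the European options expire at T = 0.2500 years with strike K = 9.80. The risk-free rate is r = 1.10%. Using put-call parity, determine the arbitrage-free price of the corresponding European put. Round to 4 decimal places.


Answer: Put price = 0.7116

Derivation:
Put-call parity: C - P = S_0 * exp(-qT) - K * exp(-rT).
S_0 * exp(-qT) = 10.4100 * 0.99625702 = 10.37103560
K * exp(-rT) = 9.8000 * 0.99725378 = 9.77308702
P = C - S*exp(-qT) + K*exp(-rT)
P = 1.3095 - 10.37103560 + 9.77308702 = 0.7116


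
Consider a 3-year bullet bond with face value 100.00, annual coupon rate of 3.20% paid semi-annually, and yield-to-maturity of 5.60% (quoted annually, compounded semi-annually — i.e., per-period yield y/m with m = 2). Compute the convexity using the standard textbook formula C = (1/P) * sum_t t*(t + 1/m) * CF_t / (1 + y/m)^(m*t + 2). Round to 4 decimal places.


Coupon per period c = face * coupon_rate / m = 1.600000
Periods per year m = 2; per-period yield y/m = 0.028000
Number of cashflows N = 6
Cashflows (t years, CF_t, discount factor 1/(1+y/m)^(m*t), PV):
  t = 0.5000: CF_t = 1.600000, DF = 0.972763, PV = 1.556420
  t = 1.0000: CF_t = 1.600000, DF = 0.946267, PV = 1.514027
  t = 1.5000: CF_t = 1.600000, DF = 0.920493, PV = 1.472789
  t = 2.0000: CF_t = 1.600000, DF = 0.895422, PV = 1.432674
  t = 2.5000: CF_t = 1.600000, DF = 0.871033, PV = 1.393652
  t = 3.0000: CF_t = 101.600000, DF = 0.847308, PV = 86.086494
Price P = sum_t PV_t = 93.456058
Convexity numerator sum_t t*(t + 1/m) * CF_t / (1+y/m)^(m*t + 2):
  t = 0.5000: term = 0.736395
  t = 1.0000: term = 2.149012
  t = 1.5000: term = 4.180957
  t = 2.0000: term = 6.778464
  t = 2.5000: term = 9.890755
  t = 3.0000: term = 855.338636
Convexity = (1/P) * sum = 879.074218 / 93.456058 = 9.406284

Answer: Convexity = 9.4063


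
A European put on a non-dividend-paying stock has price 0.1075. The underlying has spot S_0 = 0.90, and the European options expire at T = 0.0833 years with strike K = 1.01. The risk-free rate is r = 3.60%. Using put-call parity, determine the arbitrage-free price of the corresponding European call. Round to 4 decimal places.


Answer: Call price = 0.0005

Derivation:
Put-call parity: C - P = S_0 * exp(-qT) - K * exp(-rT).
S_0 * exp(-qT) = 0.9000 * 1.00000000 = 0.90000000
K * exp(-rT) = 1.0100 * 0.99700569 = 1.00697575
C = P + S*exp(-qT) - K*exp(-rT)
C = 0.1075 + 0.90000000 - 1.00697575 = 0.0005


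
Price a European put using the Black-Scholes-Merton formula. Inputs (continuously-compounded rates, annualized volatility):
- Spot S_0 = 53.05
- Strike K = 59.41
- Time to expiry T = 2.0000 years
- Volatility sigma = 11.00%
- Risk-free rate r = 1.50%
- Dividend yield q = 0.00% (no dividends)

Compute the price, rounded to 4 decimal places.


d1 = (ln(S/K) + (r - q + 0.5*sigma^2) * T) / (sigma * sqrt(T)) = -0.45722616
d2 = d1 - sigma * sqrt(T) = -0.61278965
exp(-rT) = 0.97044553; exp(-qT) = 1.00000000
P = K * exp(-rT) * N(-d2) - S_0 * exp(-qT) * N(-d1)
N(-d1) = 0.67624575; N(-d2) = 0.72999228
P = 59.4100 * 0.97044553 * 0.72999228 - 53.0500 * 1.00000000 * 0.67624575 = 6.2123

Answer: Price = 6.2123


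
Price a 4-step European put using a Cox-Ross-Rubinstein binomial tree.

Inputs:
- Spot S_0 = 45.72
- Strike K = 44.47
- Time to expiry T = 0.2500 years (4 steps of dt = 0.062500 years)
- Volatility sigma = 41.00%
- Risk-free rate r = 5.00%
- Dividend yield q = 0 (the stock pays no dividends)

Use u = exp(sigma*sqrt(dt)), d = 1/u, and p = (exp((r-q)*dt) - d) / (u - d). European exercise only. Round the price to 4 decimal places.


Answer: Price = V(0,0) = 2.8041

Derivation:
dt = T/N = 0.062500
u = exp(sigma*sqrt(dt)) = 1.107937; d = 1/u = 0.902578
p = (exp((r-q)*dt) - d) / (u - d) = 0.489638
Discount per step: exp(-r*dt) = 0.996880
Stock lattice S(k, i) with i counting down-moves:
  k=0: S(0,0) = 45.7200
  k=1: S(1,0) = 50.6549; S(1,1) = 41.2659
  k=2: S(2,0) = 56.1224; S(2,1) = 45.7200; S(2,2) = 37.2457
  k=3: S(3,0) = 62.1802; S(3,1) = 50.6549; S(3,2) = 41.2659; S(3,3) = 33.6171
  k=4: S(4,0) = 68.8917; S(4,1) = 56.1224; S(4,2) = 45.7200; S(4,3) = 37.2457; S(4,4) = 30.3421
Terminal payoffs V(N, i) = max(K - S_T, 0):
  V(4,0) = 0.000000; V(4,1) = 0.000000; V(4,2) = 0.000000; V(4,3) = 7.224325; V(4,4) = 14.127911
Backward induction: V(k, i) = exp(-r*dt) * [p * V(k+1, i) + (1-p) * V(k+1, i+1)].
  V(3,0) = exp(-r*dt) * [p*0.000000 + (1-p)*0.000000] = 0.000000
  V(3,1) = exp(-r*dt) * [p*0.000000 + (1-p)*0.000000] = 0.000000
  V(3,2) = exp(-r*dt) * [p*0.000000 + (1-p)*7.224325] = 3.675514
  V(3,3) = exp(-r*dt) * [p*7.224325 + (1-p)*14.127911] = 10.714115
  V(2,0) = exp(-r*dt) * [p*0.000000 + (1-p)*0.000000] = 0.000000
  V(2,1) = exp(-r*dt) * [p*0.000000 + (1-p)*3.675514] = 1.869988
  V(2,2) = exp(-r*dt) * [p*3.675514 + (1-p)*10.714115] = 7.245069
  V(1,0) = exp(-r*dt) * [p*0.000000 + (1-p)*1.869988] = 0.951392
  V(1,1) = exp(-r*dt) * [p*1.869988 + (1-p)*7.245069] = 4.598829
  V(0,0) = exp(-r*dt) * [p*0.951392 + (1-p)*4.598829] = 2.804127


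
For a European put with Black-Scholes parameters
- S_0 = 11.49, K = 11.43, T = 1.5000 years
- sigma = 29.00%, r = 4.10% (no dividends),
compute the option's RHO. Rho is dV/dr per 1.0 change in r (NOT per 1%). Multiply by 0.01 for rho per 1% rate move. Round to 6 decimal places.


Answer: Rho = -7.994887

Derivation:
d1 = 0.3654824915; d2 = 0.0103064788
phi(d1) = 0.3731677386; exp(-qT) = 1.0000000000; exp(-rT) = 0.9403529457
N(-d2) = 0.4958883826
Rho = -K*T*exp(-rT)*N(-d2) = -11.4300 * 1.5000 * 0.9403529457 * 0.4958883826 = -7.994887


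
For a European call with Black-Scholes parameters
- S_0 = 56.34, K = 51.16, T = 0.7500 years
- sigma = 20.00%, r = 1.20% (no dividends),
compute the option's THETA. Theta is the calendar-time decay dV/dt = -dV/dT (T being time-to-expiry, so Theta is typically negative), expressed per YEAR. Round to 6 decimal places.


Answer: Theta = -2.463351

Derivation:
d1 = 0.6953998417; d2 = 0.5221947609
phi(d1) = 0.3132577318; exp(-qT) = 1.0000000000; exp(-rT) = 0.9910403788
Theta = -S*exp(-qT)*phi(d1)*sigma/(2*sqrt(T)) - r*K*exp(-rT)*N(d2) + q*S*exp(-qT)*N(d1)
N(d1) = 0.7565976201; N(d2) = 0.6992326333; sqrt(T) = 0.8660254038
Term 1 = -56.3400 * 1.0000000000 * 0.3132577318 * 0.2000 / (2 * 0.8660254038) = -2.0379241223
Term 2 = -0.0120 * 51.1600 * 0.9910403788 * 0.6992326333 = -0.4254267757
Term 3 = 0 (no dividend yield, q = 0)
Theta = -2.0379241223 + (-0.4254267757) + (0.0000000000) = -2.463351


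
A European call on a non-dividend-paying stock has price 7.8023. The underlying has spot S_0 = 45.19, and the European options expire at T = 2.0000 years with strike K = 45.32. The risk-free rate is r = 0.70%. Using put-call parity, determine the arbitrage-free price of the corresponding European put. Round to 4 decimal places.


Put-call parity: C - P = S_0 * exp(-qT) - K * exp(-rT).
S_0 * exp(-qT) = 45.1900 * 1.00000000 = 45.19000000
K * exp(-rT) = 45.3200 * 0.98609754 = 44.68994071
P = C - S*exp(-qT) + K*exp(-rT)
P = 7.8023 - 45.19000000 + 44.68994071 = 7.3022

Answer: Put price = 7.3022


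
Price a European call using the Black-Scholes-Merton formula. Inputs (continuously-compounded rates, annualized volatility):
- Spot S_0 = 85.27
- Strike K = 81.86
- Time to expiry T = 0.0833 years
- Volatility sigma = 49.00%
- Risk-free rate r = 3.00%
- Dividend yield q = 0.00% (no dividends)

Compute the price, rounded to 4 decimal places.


Answer: Price = 6.7307

Derivation:
d1 = (ln(S/K) + (r - q + 0.5*sigma^2) * T) / (sigma * sqrt(T)) = 0.37696532
d2 = d1 - sigma * sqrt(T) = 0.23554280
exp(-rT) = 0.99750412; exp(-qT) = 1.00000000
C = S_0 * exp(-qT) * N(d1) - K * exp(-rT) * N(d2)
N(d1) = 0.64690031; N(d2) = 0.59310627
C = 85.2700 * 1.00000000 * 0.64690031 - 81.8600 * 0.99750412 * 0.59310627 = 6.7307


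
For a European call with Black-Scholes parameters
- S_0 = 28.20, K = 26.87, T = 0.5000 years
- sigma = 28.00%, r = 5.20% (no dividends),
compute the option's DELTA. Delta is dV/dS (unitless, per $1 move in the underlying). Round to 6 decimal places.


d1 = 0.4743249828; d2 = 0.2763350841
phi(d1) = 0.3564965816; exp(-qT) = 1.0000000000; exp(-rT) = 0.9743350896
N(d1) = 0.6823659106
Delta = exp(-qT) * N(d1) = 1.0000000000 * 0.6823659106 = 0.682366

Answer: Delta = 0.682366


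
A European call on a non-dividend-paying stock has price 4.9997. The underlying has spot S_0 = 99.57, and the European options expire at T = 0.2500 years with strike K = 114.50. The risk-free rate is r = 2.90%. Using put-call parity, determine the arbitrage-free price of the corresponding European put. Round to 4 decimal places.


Answer: Put price = 19.1026

Derivation:
Put-call parity: C - P = S_0 * exp(-qT) - K * exp(-rT).
S_0 * exp(-qT) = 99.5700 * 1.00000000 = 99.57000000
K * exp(-rT) = 114.5000 * 0.99277622 = 113.67287694
P = C - S*exp(-qT) + K*exp(-rT)
P = 4.9997 - 99.57000000 + 113.67287694 = 19.1026


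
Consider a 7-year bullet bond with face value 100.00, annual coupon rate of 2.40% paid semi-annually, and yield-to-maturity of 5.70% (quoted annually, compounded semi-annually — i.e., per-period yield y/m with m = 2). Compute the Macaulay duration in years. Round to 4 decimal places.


Answer: Macaulay duration = 6.4132 years

Derivation:
Coupon per period c = face * coupon_rate / m = 1.200000
Periods per year m = 2; per-period yield y/m = 0.028500
Number of cashflows N = 14
Cashflows (t years, CF_t, discount factor 1/(1+y/m)^(m*t), PV):
  t = 0.5000: CF_t = 1.200000, DF = 0.972290, PV = 1.166748
  t = 1.0000: CF_t = 1.200000, DF = 0.945347, PV = 1.134417
  t = 1.5000: CF_t = 1.200000, DF = 0.919152, PV = 1.102982
  t = 2.0000: CF_t = 1.200000, DF = 0.893682, PV = 1.072418
  t = 2.5000: CF_t = 1.200000, DF = 0.868917, PV = 1.042701
  t = 3.0000: CF_t = 1.200000, DF = 0.844840, PV = 1.013807
  t = 3.5000: CF_t = 1.200000, DF = 0.821429, PV = 0.985715
  t = 4.0000: CF_t = 1.200000, DF = 0.798667, PV = 0.958400
  t = 4.5000: CF_t = 1.200000, DF = 0.776536, PV = 0.931843
  t = 5.0000: CF_t = 1.200000, DF = 0.755018, PV = 0.906021
  t = 5.5000: CF_t = 1.200000, DF = 0.734096, PV = 0.880915
  t = 6.0000: CF_t = 1.200000, DF = 0.713754, PV = 0.856505
  t = 6.5000: CF_t = 1.200000, DF = 0.693976, PV = 0.832771
  t = 7.0000: CF_t = 101.200000, DF = 0.674745, PV = 68.284222
Price P = sum_t PV_t = 81.169464
Macaulay numerator sum_t t * PV_t:
  t * PV_t at t = 0.5000: 0.583374
  t * PV_t at t = 1.0000: 1.134417
  t * PV_t at t = 1.5000: 1.654473
  t * PV_t at t = 2.0000: 2.144836
  t * PV_t at t = 2.5000: 2.606752
  t * PV_t at t = 3.0000: 3.041422
  t * PV_t at t = 3.5000: 3.450001
  t * PV_t at t = 4.0000: 3.833601
  t * PV_t at t = 4.5000: 4.193292
  t * PV_t at t = 5.0000: 4.530105
  t * PV_t at t = 5.5000: 4.845032
  t * PV_t at t = 6.0000: 5.139028
  t * PV_t at t = 6.5000: 5.413009
  t * PV_t at t = 7.0000: 477.989557
Macaulay duration D = (sum_t t * PV_t) / P = 520.558898 / 81.169464 = 6.413236


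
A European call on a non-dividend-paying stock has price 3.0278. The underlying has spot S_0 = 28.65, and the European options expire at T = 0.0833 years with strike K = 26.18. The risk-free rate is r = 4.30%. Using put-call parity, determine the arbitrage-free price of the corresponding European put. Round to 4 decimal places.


Answer: Put price = 0.4642

Derivation:
Put-call parity: C - P = S_0 * exp(-qT) - K * exp(-rT).
S_0 * exp(-qT) = 28.6500 * 1.00000000 = 28.65000000
K * exp(-rT) = 26.1800 * 0.99642451 = 26.08639360
P = C - S*exp(-qT) + K*exp(-rT)
P = 3.0278 - 28.65000000 + 26.08639360 = 0.4642


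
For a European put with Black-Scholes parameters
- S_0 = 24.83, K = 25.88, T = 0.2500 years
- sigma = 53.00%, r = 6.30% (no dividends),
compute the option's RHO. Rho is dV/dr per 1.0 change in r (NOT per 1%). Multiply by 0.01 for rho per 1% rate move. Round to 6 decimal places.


Answer: Rho = -3.762141

Derivation:
d1 = 0.0356401128; d2 = -0.2293598872
phi(d1) = 0.3986889891; exp(-qT) = 1.0000000000; exp(-rT) = 0.9843733826
N(-d2) = 0.5907053947
Rho = -K*T*exp(-rT)*N(-d2) = -25.8800 * 0.2500 * 0.9843733826 * 0.5907053947 = -3.762141


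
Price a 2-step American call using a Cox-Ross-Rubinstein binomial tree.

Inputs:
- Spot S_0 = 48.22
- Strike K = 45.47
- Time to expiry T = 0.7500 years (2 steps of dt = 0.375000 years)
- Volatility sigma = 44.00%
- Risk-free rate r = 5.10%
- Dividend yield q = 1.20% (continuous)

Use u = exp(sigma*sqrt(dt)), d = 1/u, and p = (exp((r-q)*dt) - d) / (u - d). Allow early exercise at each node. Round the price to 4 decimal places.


dt = T/N = 0.375000
u = exp(sigma*sqrt(dt)) = 1.309236; d = 1/u = 0.763804
p = (exp((r-q)*dt) - d) / (u - d) = 0.460054
Discount per step: exp(-r*dt) = 0.981057
Stock lattice S(k, i) with i counting down-moves:
  k=0: S(0,0) = 48.2200
  k=1: S(1,0) = 63.1314; S(1,1) = 36.8306
  k=2: S(2,0) = 82.6539; S(2,1) = 48.2200; S(2,2) = 28.1314
Terminal payoffs V(N, i) = max(S_T - K, 0):
  V(2,0) = 37.183867; V(2,1) = 2.750000; V(2,2) = 0.000000
Backward induction: V(k, i) = exp(-r*dt) * [p * V(k+1, i) + (1-p) * V(k+1, i+1)]; then take max(V_cont, immediate exercise) for American.
  V(1,0) = exp(-r*dt) * [p*37.183867 + (1-p)*2.750000] = 18.239265; exercise = 17.661367; V(1,0) = max -> 18.239265
  V(1,1) = exp(-r*dt) * [p*2.750000 + (1-p)*0.000000] = 1.241183; exercise = 0.000000; V(1,1) = max -> 1.241183
  V(0,0) = exp(-r*dt) * [p*18.239265 + (1-p)*1.241183] = 8.889574; exercise = 2.750000; V(0,0) = max -> 8.889574

Answer: Price = V(0,0) = 8.8896


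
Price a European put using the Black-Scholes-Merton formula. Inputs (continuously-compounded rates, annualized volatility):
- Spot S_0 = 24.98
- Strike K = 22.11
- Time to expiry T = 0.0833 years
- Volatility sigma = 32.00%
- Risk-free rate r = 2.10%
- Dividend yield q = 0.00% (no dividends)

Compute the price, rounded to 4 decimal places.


Answer: Price = 0.0905

Derivation:
d1 = (ln(S/K) + (r - q + 0.5*sigma^2) * T) / (sigma * sqrt(T)) = 1.38656501
d2 = d1 - sigma * sqrt(T) = 1.29420745
exp(-rT) = 0.99825223; exp(-qT) = 1.00000000
P = K * exp(-rT) * N(-d2) - S_0 * exp(-qT) * N(-d1)
N(-d1) = 0.08278722; N(-d2) = 0.09779689
P = 22.1100 * 0.99825223 * 0.09779689 - 24.9800 * 1.00000000 * 0.08278722 = 0.0905


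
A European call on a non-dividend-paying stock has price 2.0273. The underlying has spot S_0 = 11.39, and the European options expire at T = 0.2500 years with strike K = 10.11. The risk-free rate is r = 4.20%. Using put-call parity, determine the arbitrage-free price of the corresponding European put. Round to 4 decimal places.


Put-call parity: C - P = S_0 * exp(-qT) - K * exp(-rT).
S_0 * exp(-qT) = 11.3900 * 1.00000000 = 11.39000000
K * exp(-rT) = 10.1100 * 0.98955493 = 10.00440037
P = C - S*exp(-qT) + K*exp(-rT)
P = 2.0273 - 11.39000000 + 10.00440037 = 0.6417

Answer: Put price = 0.6417


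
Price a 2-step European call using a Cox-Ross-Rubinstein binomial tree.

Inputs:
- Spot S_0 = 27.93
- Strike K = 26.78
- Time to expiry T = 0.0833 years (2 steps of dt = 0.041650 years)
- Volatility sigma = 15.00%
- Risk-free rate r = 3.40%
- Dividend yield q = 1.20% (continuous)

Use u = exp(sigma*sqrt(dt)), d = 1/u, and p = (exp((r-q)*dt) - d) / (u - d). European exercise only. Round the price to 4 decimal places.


dt = T/N = 0.041650
u = exp(sigma*sqrt(dt)) = 1.031086; d = 1/u = 0.969851
p = (exp((r-q)*dt) - d) / (u - d) = 0.507318
Discount per step: exp(-r*dt) = 0.998585
Stock lattice S(k, i) with i counting down-moves:
  k=0: S(0,0) = 27.9300
  k=1: S(1,0) = 28.7982; S(1,1) = 27.0879
  k=2: S(2,0) = 29.6934; S(2,1) = 27.9300; S(2,2) = 26.2713
Terminal payoffs V(N, i) = max(S_T - K, 0):
  V(2,0) = 2.913447; V(2,1) = 1.150000; V(2,2) = 0.000000
Backward induction: V(k, i) = exp(-r*dt) * [p * V(k+1, i) + (1-p) * V(k+1, i+1)].
  V(1,0) = exp(-r*dt) * [p*2.913447 + (1-p)*1.150000] = 2.041735
  V(1,1) = exp(-r*dt) * [p*1.150000 + (1-p)*0.000000] = 0.582590
  V(0,0) = exp(-r*dt) * [p*2.041735 + (1-p)*0.582590] = 1.320969

Answer: Price = V(0,0) = 1.3210


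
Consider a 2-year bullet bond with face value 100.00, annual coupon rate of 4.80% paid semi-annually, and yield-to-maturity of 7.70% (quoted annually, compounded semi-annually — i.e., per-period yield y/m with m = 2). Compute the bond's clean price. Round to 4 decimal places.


Coupon per period c = face * coupon_rate / m = 2.400000
Periods per year m = 2; per-period yield y/m = 0.038500
Number of cashflows N = 4
Cashflows (t years, CF_t, discount factor 1/(1+y/m)^(m*t), PV):
  t = 0.5000: CF_t = 2.400000, DF = 0.962927, PV = 2.311026
  t = 1.0000: CF_t = 2.400000, DF = 0.927229, PV = 2.225350
  t = 1.5000: CF_t = 2.400000, DF = 0.892854, PV = 2.142850
  t = 2.0000: CF_t = 102.400000, DF = 0.859754, PV = 88.038767
Price P = sum_t PV_t = 94.717992

Answer: Price = 94.7180


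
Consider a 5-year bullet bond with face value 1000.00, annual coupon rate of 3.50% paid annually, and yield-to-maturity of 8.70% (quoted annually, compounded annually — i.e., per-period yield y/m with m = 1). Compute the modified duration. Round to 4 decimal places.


Coupon per period c = face * coupon_rate / m = 35.000000
Periods per year m = 1; per-period yield y/m = 0.087000
Number of cashflows N = 5
Cashflows (t years, CF_t, discount factor 1/(1+y/m)^(m*t), PV):
  t = 1.0000: CF_t = 35.000000, DF = 0.919963, PV = 32.198712
  t = 2.0000: CF_t = 35.000000, DF = 0.846332, PV = 29.621630
  t = 3.0000: CF_t = 35.000000, DF = 0.778595, PV = 27.250810
  t = 4.0000: CF_t = 35.000000, DF = 0.716278, PV = 25.069742
  t = 5.0000: CF_t = 1035.000000, DF = 0.658950, PV = 682.012963
Price P = sum_t PV_t = 796.153857
First compute Macaulay numerator sum_t t * PV_t:
  t * PV_t at t = 1.0000: 32.198712
  t * PV_t at t = 2.0000: 59.243260
  t * PV_t at t = 3.0000: 81.752429
  t * PV_t at t = 4.0000: 100.278969
  t * PV_t at t = 5.0000: 3410.064815
Macaulay duration D = 3683.538186 / 796.153857 = 4.626666
Modified duration = D / (1 + y/m) = 4.626666 / (1 + 0.087000) = 4.256363

Answer: Modified duration = 4.2564


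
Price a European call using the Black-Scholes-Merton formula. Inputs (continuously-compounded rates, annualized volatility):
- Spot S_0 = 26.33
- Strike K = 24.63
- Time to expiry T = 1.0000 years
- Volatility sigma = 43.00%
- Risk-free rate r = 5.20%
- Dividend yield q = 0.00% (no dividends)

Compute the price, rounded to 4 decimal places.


Answer: Price = 5.8629

Derivation:
d1 = (ln(S/K) + (r - q + 0.5*sigma^2) * T) / (sigma * sqrt(T)) = 0.49114828
d2 = d1 - sigma * sqrt(T) = 0.06114828
exp(-rT) = 0.94932887; exp(-qT) = 1.00000000
C = S_0 * exp(-qT) * N(d1) - K * exp(-rT) * N(d2)
N(d1) = 0.68833921; N(d2) = 0.52437944
C = 26.3300 * 1.00000000 * 0.68833921 - 24.6300 * 0.94932887 * 0.52437944 = 5.8629


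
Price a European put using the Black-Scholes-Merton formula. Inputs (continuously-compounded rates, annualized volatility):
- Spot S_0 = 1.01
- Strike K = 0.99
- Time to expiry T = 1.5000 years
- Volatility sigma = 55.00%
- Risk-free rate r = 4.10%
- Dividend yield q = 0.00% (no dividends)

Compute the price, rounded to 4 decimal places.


d1 = (ln(S/K) + (r - q + 0.5*sigma^2) * T) / (sigma * sqrt(T)) = 0.45779578
d2 = d1 - sigma * sqrt(T) = -0.21581390
exp(-rT) = 0.94035295; exp(-qT) = 1.00000000
P = K * exp(-rT) * N(-d2) - S_0 * exp(-qT) * N(-d1)
N(-d1) = 0.32354958; N(-d2) = 0.58543359
P = 0.9900 * 0.94035295 * 0.58543359 - 1.0100 * 1.00000000 * 0.32354958 = 0.2182

Answer: Price = 0.2182
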